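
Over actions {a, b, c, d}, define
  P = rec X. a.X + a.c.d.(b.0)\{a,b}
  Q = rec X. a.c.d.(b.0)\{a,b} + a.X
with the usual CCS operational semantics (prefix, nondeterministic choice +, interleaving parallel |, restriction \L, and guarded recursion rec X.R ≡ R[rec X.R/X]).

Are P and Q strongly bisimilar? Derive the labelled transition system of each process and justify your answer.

bisimilar

P's transition system — 4 states:
  m0 = rec X. a.X + a.c.d.(b.0)\{a,b} :: —a→ m0, —a→ m1
  m1 = c.d.(b.0)\{a,b} :: —c→ m2
  m2 = d.(b.0)\{a,b} :: —d→ m3
  m3 = (b.0)\{a,b} :: ∅
Q's transition system — 4 states:
  n0 = rec X. a.c.d.(b.0)\{a,b} + a.X :: —a→ n0, —a→ n1
  n1 = c.d.(b.0)\{a,b} :: —c→ n2
  n2 = d.(b.0)\{a,b} :: —d→ n3
  n3 = (b.0)\{a,b} :: ∅
Coarsest stable partition (strong bisimilarity classes):
  B0 = {m0, n0}
  B1 = {m1, n1}
  B2 = {m2, n2}
  B3 = {m3, n3}
m0 ∈ B0, n0 ∈ B0 → same block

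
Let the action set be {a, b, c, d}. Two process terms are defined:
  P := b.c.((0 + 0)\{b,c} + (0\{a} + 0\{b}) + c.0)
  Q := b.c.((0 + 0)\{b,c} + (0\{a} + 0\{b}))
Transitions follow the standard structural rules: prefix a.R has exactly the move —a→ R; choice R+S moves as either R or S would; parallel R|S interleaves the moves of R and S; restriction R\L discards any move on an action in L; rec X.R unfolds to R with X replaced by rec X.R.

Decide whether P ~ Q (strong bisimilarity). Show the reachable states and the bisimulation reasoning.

not bisimilar

Reachable graph of P (4 states):
  s0 = b.c.((0 + 0)\{b,c} + (0\{a} + 0\{b}) + c.0) :: -b-> s1
  s1 = c.((0 + 0)\{b,c} + (0\{a} + 0\{b}) + c.0) :: -c-> s2
  s2 = (0 + 0)\{b,c} + (0\{a} + 0\{b}) + c.0 :: -c-> s3
  s3 = 0 :: ·
Reachable graph of Q (3 states):
  t0 = b.c.((0 + 0)\{b,c} + (0\{a} + 0\{b})) :: -b-> t1
  t1 = c.((0 + 0)\{b,c} + (0\{a} + 0\{b})) :: -c-> t2
  t2 = (0 + 0)\{b,c} + (0\{a} + 0\{b}) :: ·
Bisimilarity quotient blocks:
  B0 = {s0}
  B1 = {s1}
  B2 = {s2, t1}
  B3 = {s3, t2}
  B4 = {t0}
s0 ∈ B0, t0 ∈ B4 → different blocks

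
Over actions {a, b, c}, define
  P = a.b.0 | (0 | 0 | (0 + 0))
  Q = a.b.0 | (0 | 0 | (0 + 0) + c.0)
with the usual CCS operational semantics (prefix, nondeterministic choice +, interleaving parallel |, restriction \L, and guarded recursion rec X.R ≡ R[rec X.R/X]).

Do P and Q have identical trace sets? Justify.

trace-distinct — witness ⟨c⟩

LTS(P): 3 reachable states
  p0 = a.b.0 | (0 | 0 | (0 + 0)) → =a=> p1
  p1 = b.0 | (0 | 0 | (0 + 0)) → =b=> p2
  p2 = 0 | (0 | 0 | (0 + 0)) → deadlocked
LTS(Q): 6 reachable states
  q0 = a.b.0 | (0 | 0 | (0 + 0) + c.0) → =a=> q1, =c=> q2
  q1 = b.0 | (0 | 0 | (0 + 0) + c.0) → =b=> q3, =c=> q4
  q2 = a.b.0 | 0 → =a=> q4
  q3 = 0 | (0 | 0 | (0 + 0) + c.0) → =c=> q5
  q4 = b.0 | 0 → =b=> q5
  q5 = 0 | 0 → deadlocked
Trace ⟨c⟩ through Q, begin at {q0}:
  step 1 (c): {q2}
  — Q admits the full trace.
Trace ⟨c⟩ through P, begin at {p0}:
  step 1 (c): ∅ (P stuck)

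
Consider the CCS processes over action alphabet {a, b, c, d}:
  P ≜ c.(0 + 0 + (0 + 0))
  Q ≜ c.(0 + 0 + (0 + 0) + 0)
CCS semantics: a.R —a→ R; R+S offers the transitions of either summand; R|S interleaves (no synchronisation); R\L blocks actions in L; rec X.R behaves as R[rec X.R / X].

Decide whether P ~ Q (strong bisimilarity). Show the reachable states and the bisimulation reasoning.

P ~ Q

P's transition system — 2 states:
  m0 = c.(0 + 0 + (0 + 0)) → ··c··> m1
  m1 = 0 + 0 + (0 + 0) → deadlocked
Q's transition system — 2 states:
  n0 = c.(0 + 0 + (0 + 0) + 0) → ··c··> n1
  n1 = 0 + 0 + (0 + 0) + 0 → deadlocked
Partition-refinement fixed point:
  B0 = {m0, n0}
  B1 = {m1, n1}
m0 ∈ B0, n0 ∈ B0 → same block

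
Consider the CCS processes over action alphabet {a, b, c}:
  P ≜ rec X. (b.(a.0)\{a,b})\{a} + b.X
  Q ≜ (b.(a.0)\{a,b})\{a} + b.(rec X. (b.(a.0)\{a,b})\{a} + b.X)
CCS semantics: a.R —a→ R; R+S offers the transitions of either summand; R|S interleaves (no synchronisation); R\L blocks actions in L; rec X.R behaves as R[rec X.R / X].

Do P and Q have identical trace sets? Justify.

traces(P) = traces(Q)

P's transition system — 2 states:
  m0 = rec X. (b.(a.0)\{a,b})\{a} + b.X | =b=> m0, =b=> m1
  m1 = (a.0)\{a,b}\{a} | (no moves)
Q's transition system — 3 states:
  n0 = (b.(a.0)\{a,b})\{a} + b.(rec X. (b.(a.0)\{a,b})\{a} + b.X) | =b=> n1, =b=> n2
  n1 = (a.0)\{a,b}\{a} | (no moves)
  n2 = rec X. (b.(a.0)\{a,b})\{a} + b.X | =b=> n1, =b=> n2
Partition-refinement fixed point:
  B0 = {m0, n0, n2}
  B1 = {m1, n1}
m0 ∈ B0, n0 ∈ B0 → same block
Bisimilar ⇒ trace-equivalent.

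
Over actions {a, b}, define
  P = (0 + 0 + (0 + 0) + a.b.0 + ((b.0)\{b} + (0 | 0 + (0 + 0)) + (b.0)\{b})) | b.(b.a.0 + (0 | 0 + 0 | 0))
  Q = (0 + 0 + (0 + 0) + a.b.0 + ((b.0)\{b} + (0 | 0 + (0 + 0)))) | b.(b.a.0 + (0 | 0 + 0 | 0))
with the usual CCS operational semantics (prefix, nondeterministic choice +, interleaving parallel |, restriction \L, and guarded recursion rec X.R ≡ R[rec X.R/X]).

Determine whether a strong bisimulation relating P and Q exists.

YES

Reachable graph of P (12 states):
  m0 = (0 + 0 + (0 + 0) + a.b.0 + ((b.0)\{b} + (0 | 0 + (0 + 0)) + (b.0)\{b})) | b.(b.a.0 + (0 | 0 + 0 | 0)) has moves =a=> m1, =b=> m2
  m1 = b.0 | b.(b.a.0 + (0 | 0 + 0 | 0)) has moves =b=> m3, =b=> m4
  m2 = (0 + 0 + (0 + 0) + a.b.0 + ((b.0)\{b} + (0 | 0 + (0 + 0)) + (b.0)\{b})) | (b.a.0 + (0 | 0 + 0 | 0)) has moves =a=> m4, =b=> m5
  m3 = 0 | b.(b.a.0 + (0 | 0 + 0 | 0)) has moves =b=> m6
  m4 = b.0 | (b.a.0 + (0 | 0 + 0 | 0)) has moves =b=> m6, =b=> m7
  m5 = (0 + 0 + (0 + 0) + a.b.0 + ((b.0)\{b} + (0 | 0 + (0 + 0)) + (b.0)\{b})) | a.0 has moves =a=> m7, =a=> m8
  m6 = 0 | (b.a.0 + (0 | 0 + 0 | 0)) has moves =b=> m9
  m7 = b.0 | a.0 has moves =a=> m10, =b=> m9
  m8 = (0 + 0 + (0 + 0) + a.b.0 + ((b.0)\{b} + (0 | 0 + (0 + 0)) + (b.0)\{b})) | 0 has moves =a=> m10
  m9 = 0 | a.0 has moves =a=> m11
  m10 = b.0 | 0 has moves =b=> m11
  m11 = 0 | 0 has moves stopped
Reachable graph of Q (12 states):
  n0 = (0 + 0 + (0 + 0) + a.b.0 + ((b.0)\{b} + (0 | 0 + (0 + 0)))) | b.(b.a.0 + (0 | 0 + 0 | 0)) has moves =a=> n1, =b=> n2
  n1 = b.0 | b.(b.a.0 + (0 | 0 + 0 | 0)) has moves =b=> n3, =b=> n4
  n2 = (0 + 0 + (0 + 0) + a.b.0 + ((b.0)\{b} + (0 | 0 + (0 + 0)))) | (b.a.0 + (0 | 0 + 0 | 0)) has moves =a=> n4, =b=> n5
  n3 = 0 | b.(b.a.0 + (0 | 0 + 0 | 0)) has moves =b=> n6
  n4 = b.0 | (b.a.0 + (0 | 0 + 0 | 0)) has moves =b=> n6, =b=> n7
  n5 = (0 + 0 + (0 + 0) + a.b.0 + ((b.0)\{b} + (0 | 0 + (0 + 0)))) | a.0 has moves =a=> n7, =a=> n8
  n6 = 0 | (b.a.0 + (0 | 0 + 0 | 0)) has moves =b=> n9
  n7 = b.0 | a.0 has moves =a=> n10, =b=> n9
  n8 = (0 + 0 + (0 + 0) + a.b.0 + ((b.0)\{b} + (0 | 0 + (0 + 0)))) | 0 has moves =a=> n10
  n9 = 0 | a.0 has moves =a=> n11
  n10 = b.0 | 0 has moves =b=> n11
  n11 = 0 | 0 has moves stopped
Partition-refinement fixed point:
  B0 = {m0, n0}
  B1 = {m1, n1}
  B2 = {m4, n4}
  B3 = {m6, n6}
  B4 = {m9, n9}
  B5 = {m11, n11}
  B6 = {m7, n7}
  B7 = {m10, n10}
  B8 = {m3, n3}
  B9 = {m2, n2}
  B10 = {m5, n5}
  B11 = {m8, n8}
m0 ∈ B0, n0 ∈ B0 → same block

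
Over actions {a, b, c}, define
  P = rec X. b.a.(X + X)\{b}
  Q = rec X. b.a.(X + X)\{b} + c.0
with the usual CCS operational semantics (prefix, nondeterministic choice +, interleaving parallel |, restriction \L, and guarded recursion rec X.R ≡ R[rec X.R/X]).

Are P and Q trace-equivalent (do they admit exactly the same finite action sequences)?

P's transition system — 3 states:
  m0 = rec X. b.a.(X + X)\{b} → —b→ m1
  m1 = a.((rec X. b.a.(X + X)\{b}) + (rec X. b.a.(X + X)\{b}))\{b} → —a→ m2
  m2 = ((rec X. b.a.(X + X)\{b}) + (rec X. b.a.(X + X)\{b}))\{b} → (no moves)
Q's transition system — 5 states:
  n0 = rec X. b.a.(X + X)\{b} + c.0 → —b→ n1, —c→ n2
  n1 = a.((rec X. b.a.(X + X)\{b} + c.0) + (rec X. b.a.(X + X)\{b} + c.0))\{b} → —a→ n3
  n2 = 0 → (no moves)
  n3 = ((rec X. b.a.(X + X)\{b} + c.0) + (rec X. b.a.(X + X)\{b} + c.0))\{b} → —c→ n4
  n4 = 0\{b} → (no moves)
Run σ = ⟨c⟩ on Q: start {n0}
  [1] c ⇒ {n2}
  Q completes σ.
Run σ = ⟨c⟩ on P: start {m0}
  [1] c ⇒ ∅  — P cannot continue

trace-distinct — witness ⟨c⟩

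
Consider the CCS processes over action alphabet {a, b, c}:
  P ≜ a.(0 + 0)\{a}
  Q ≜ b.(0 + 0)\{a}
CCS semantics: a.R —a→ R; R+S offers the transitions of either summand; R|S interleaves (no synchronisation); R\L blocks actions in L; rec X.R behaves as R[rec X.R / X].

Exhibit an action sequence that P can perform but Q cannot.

a

P's transition system — 2 states:
  s0 = a.(0 + 0)\{a} :: —a→ s1
  s1 = (0 + 0)\{a} :: stopped
Q's transition system — 2 states:
  t0 = b.(0 + 0)\{a} :: —b→ t1
  t1 = (0 + 0)\{a} :: stopped
Executing a from P (initial set {s0}):
  after a @ step 1: {s1}
  — P admits the full trace.
Executing a from Q (initial set {t0}):
  after a @ step 1: no successor for Q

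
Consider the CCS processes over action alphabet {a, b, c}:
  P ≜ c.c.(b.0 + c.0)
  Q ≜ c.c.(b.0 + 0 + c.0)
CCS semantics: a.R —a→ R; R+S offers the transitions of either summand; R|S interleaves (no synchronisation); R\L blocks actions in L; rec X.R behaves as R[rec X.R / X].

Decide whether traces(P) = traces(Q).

P's transition system — 4 states:
  m0 = c.c.(b.0 + c.0) has moves --c--▸ m1
  m1 = c.(b.0 + c.0) has moves --c--▸ m2
  m2 = b.0 + c.0 has moves --b--▸ m3, --c--▸ m3
  m3 = 0 has moves (no moves)
Q's transition system — 4 states:
  n0 = c.c.(b.0 + 0 + c.0) has moves --c--▸ n1
  n1 = c.(b.0 + 0 + c.0) has moves --c--▸ n2
  n2 = b.0 + 0 + c.0 has moves --b--▸ n3, --c--▸ n3
  n3 = 0 has moves (no moves)
Partition-refinement fixed point:
  B0 = {m0, n0}
  B1 = {m1, n1}
  B2 = {m2, n2}
  B3 = {m3, n3}
m0 ∈ B0, n0 ∈ B0 → same block
Bisimilar ⇒ trace-equivalent.

trace-equivalent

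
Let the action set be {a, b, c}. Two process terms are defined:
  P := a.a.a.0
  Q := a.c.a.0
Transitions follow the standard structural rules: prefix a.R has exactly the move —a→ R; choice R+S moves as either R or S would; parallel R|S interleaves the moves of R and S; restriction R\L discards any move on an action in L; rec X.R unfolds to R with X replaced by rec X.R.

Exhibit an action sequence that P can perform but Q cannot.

LTS(P): 4 reachable states
  u0 = a.a.a.0 has moves -a-> u1
  u1 = a.a.0 has moves -a-> u2
  u2 = a.0 has moves -a-> u3
  u3 = 0 has moves (no moves)
LTS(Q): 4 reachable states
  v0 = a.c.a.0 has moves -a-> v1
  v1 = c.a.0 has moves -c-> v2
  v2 = a.0 has moves -a-> v3
  v3 = 0 has moves (no moves)
Trace ⟨aa⟩ through P, begin at {u0}:
  [1] a ⇒ {u1}
  [2] a ⇒ {u2}
  P completes σ.
Trace ⟨aa⟩ through Q, begin at {v0}:
  [1] a ⇒ {v1}
  [2] a ⇒ ∅  — Q cannot continue

aa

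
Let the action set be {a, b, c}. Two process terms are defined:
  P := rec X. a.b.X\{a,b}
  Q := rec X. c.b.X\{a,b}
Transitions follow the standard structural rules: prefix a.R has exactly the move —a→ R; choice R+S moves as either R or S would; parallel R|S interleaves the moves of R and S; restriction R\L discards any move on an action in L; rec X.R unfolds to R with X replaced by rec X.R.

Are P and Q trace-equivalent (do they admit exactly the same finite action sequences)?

trace-distinct — witness ⟨a⟩

LTS(P): 3 reachable states
  s0 = rec X. a.b.X\{a,b} ⊢ =a=> s1
  s1 = b.(rec X. a.b.X\{a,b})\{a,b} ⊢ =b=> s2
  s2 = (rec X. a.b.X\{a,b})\{a,b} ⊢ deadlocked
LTS(Q): 4 reachable states
  t0 = rec X. c.b.X\{a,b} ⊢ =c=> t1
  t1 = b.(rec X. c.b.X\{a,b})\{a,b} ⊢ =b=> t2
  t2 = (rec X. c.b.X\{a,b})\{a,b} ⊢ =c=> t3
  t3 = (b.(rec X. c.b.X\{a,b})\{a,b})\{a,b} ⊢ deadlocked
Executing a from P (initial set {s0}):
  after a @ step 1: {s1}
  — P admits the full trace.
Executing a from Q (initial set {t0}):
  after a @ step 1: ∅ (Q stuck)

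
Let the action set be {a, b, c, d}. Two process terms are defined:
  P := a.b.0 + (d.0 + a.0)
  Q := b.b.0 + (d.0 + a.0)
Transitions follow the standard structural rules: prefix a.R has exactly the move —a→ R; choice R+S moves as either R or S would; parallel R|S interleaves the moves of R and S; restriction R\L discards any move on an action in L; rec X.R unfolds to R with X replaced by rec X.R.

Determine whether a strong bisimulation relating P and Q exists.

P ≁ Q

LTS(P): 3 reachable states
  m0 = a.b.0 + (d.0 + a.0) | =a=> m1, =a=> m2, =d=> m1
  m1 = 0 | stopped
  m2 = b.0 | =b=> m1
LTS(Q): 3 reachable states
  n0 = b.b.0 + (d.0 + a.0) | =a=> n1, =b=> n2, =d=> n1
  n1 = 0 | stopped
  n2 = b.0 | =b=> n1
Coarsest stable partition (strong bisimilarity classes):
  B0 = {m0}
  B1 = {m2, n2}
  B2 = {m1, n1}
  B3 = {n0}
m0 ∈ B0, n0 ∈ B3 → different blocks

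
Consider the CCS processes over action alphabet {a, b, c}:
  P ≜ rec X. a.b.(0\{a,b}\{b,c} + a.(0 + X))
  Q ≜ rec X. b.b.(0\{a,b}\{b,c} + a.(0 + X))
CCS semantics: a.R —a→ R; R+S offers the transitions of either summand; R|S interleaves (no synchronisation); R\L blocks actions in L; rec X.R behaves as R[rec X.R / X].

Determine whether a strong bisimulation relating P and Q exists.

LTS(P): 4 reachable states
  u0 = rec X. a.b.(0\{a,b}\{b,c} + a.(0 + X)) :: --a--▸ u1
  u1 = b.(0\{a,b}\{b,c} + a.(0 + (rec X. a.b.(0\{a,b}\{b,c} + a.(0 + X))))) :: --b--▸ u2
  u2 = 0\{a,b}\{b,c} + a.(0 + (rec X. a.b.(0\{a,b}\{b,c} + a.(0 + X)))) :: --a--▸ u3
  u3 = 0 + (rec X. a.b.(0\{a,b}\{b,c} + a.(0 + X))) :: --a--▸ u1
LTS(Q): 4 reachable states
  v0 = rec X. b.b.(0\{a,b}\{b,c} + a.(0 + X)) :: --b--▸ v1
  v1 = b.(0\{a,b}\{b,c} + a.(0 + (rec X. b.b.(0\{a,b}\{b,c} + a.(0 + X))))) :: --b--▸ v2
  v2 = 0\{a,b}\{b,c} + a.(0 + (rec X. b.b.(0\{a,b}\{b,c} + a.(0 + X)))) :: --a--▸ v3
  v3 = 0 + (rec X. b.b.(0\{a,b}\{b,c} + a.(0 + X))) :: --b--▸ v1
Partition-refinement fixed point:
  B0 = {u0, u3}
  B1 = {u1}
  B2 = {u2}
  B3 = {v0, v3}
  B4 = {v1}
  B5 = {v2}
u0 ∈ B0, v0 ∈ B3 → different blocks

NO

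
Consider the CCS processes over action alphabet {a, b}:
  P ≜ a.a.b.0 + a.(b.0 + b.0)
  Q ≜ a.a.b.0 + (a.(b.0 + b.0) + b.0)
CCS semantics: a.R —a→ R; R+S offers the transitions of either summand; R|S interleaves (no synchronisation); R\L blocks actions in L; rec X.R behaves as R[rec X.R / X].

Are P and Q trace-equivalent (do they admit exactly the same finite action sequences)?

NO — witness ⟨b⟩

LTS(P): 5 reachable states
  p0 = a.a.b.0 + a.(b.0 + b.0) → -a-> p1, -a-> p2
  p1 = a.b.0 → -a-> p3
  p2 = b.0 + b.0 → -b-> p4
  p3 = b.0 → -b-> p4
  p4 = 0 → ∅
LTS(Q): 5 reachable states
  q0 = a.a.b.0 + (a.(b.0 + b.0) + b.0) → -a-> q1, -a-> q2, -b-> q3
  q1 = a.b.0 → -a-> q4
  q2 = b.0 + b.0 → -b-> q3
  q3 = 0 → ∅
  q4 = b.0 → -b-> q3
Executing b from Q (initial set {q0}):
  [1] b ⇒ {q3}
  — Q admits the full trace.
Executing b from P (initial set {p0}):
  [1] b ⇒ no successor for P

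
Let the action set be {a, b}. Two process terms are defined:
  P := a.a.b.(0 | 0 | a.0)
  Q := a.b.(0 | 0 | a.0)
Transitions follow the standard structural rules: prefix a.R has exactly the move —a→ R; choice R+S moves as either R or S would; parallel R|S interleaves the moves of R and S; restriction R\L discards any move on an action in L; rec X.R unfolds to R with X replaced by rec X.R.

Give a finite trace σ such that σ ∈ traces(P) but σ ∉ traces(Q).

aa

Reachable graph of P (5 states):
  u0 = a.a.b.(0 | 0 | a.0) :: --a--▸ u1
  u1 = a.b.(0 | 0 | a.0) :: --a--▸ u2
  u2 = b.(0 | 0 | a.0) :: --b--▸ u3
  u3 = 0 | 0 | a.0 :: --a--▸ u4
  u4 = 0 | 0 | 0 :: deadlocked
Reachable graph of Q (4 states):
  v0 = a.b.(0 | 0 | a.0) :: --a--▸ v1
  v1 = b.(0 | 0 | a.0) :: --b--▸ v2
  v2 = 0 | 0 | a.0 :: --a--▸ v3
  v3 = 0 | 0 | 0 :: deadlocked
Run σ = ⟨aa⟩ on P: start {u0}
  step 1 (a): {u1}
  step 2 (a): {u2}
  — P admits the full trace.
Run σ = ⟨aa⟩ on Q: start {v0}
  step 1 (a): {v1}
  step 2 (a): no successor for Q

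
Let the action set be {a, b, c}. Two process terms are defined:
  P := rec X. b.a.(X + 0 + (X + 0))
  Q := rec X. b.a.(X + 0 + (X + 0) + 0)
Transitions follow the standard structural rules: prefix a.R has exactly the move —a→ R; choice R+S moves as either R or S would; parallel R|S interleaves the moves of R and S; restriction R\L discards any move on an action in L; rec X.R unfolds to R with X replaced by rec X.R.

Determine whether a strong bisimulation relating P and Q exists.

P's transition system — 3 states:
  p0 = rec X. b.a.(X + 0 + (X + 0)) → -b-> p1
  p1 = a.((rec X. b.a.(X + 0 + (X + 0))) + 0 + ((rec X. b.a.(X + 0 + (X + 0))) + 0)) → -a-> p2
  p2 = (rec X. b.a.(X + 0 + (X + 0))) + 0 + ((rec X. b.a.(X + 0 + (X + 0))) + 0) → -b-> p1
Q's transition system — 3 states:
  q0 = rec X. b.a.(X + 0 + (X + 0) + 0) → -b-> q1
  q1 = a.((rec X. b.a.(X + 0 + (X + 0) + 0)) + 0 + ((rec X. b.a.(X + 0 + (X + 0) + 0)) + 0) + 0) → -a-> q2
  q2 = (rec X. b.a.(X + 0 + (X + 0) + 0)) + 0 + ((rec X. b.a.(X + 0 + (X + 0) + 0)) + 0) + 0 → -b-> q1
Partition-refinement fixed point:
  B0 = {p0, p2, q0, q2}
  B1 = {p1, q1}
p0 ∈ B0, q0 ∈ B0 → same block

P ~ Q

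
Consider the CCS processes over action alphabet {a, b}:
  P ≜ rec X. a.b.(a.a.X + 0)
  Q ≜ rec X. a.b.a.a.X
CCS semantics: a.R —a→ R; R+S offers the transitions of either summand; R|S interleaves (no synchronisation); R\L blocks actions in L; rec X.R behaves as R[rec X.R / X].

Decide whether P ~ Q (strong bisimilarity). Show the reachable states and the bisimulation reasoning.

YES

Reachable graph of P (4 states):
  u0 = rec X. a.b.(a.a.X + 0) | —a→ u1
  u1 = b.(a.a.(rec X. a.b.(a.a.X + 0)) + 0) | —b→ u2
  u2 = a.a.(rec X. a.b.(a.a.X + 0)) + 0 | —a→ u3
  u3 = a.(rec X. a.b.(a.a.X + 0)) | —a→ u0
Reachable graph of Q (4 states):
  v0 = rec X. a.b.a.a.X | —a→ v1
  v1 = b.a.a.(rec X. a.b.a.a.X) | —b→ v2
  v2 = a.a.(rec X. a.b.a.a.X) | —a→ v3
  v3 = a.(rec X. a.b.a.a.X) | —a→ v0
Partition-refinement fixed point:
  B0 = {u0, v0}
  B1 = {u1, v1}
  B2 = {u2, v2}
  B3 = {u3, v3}
u0 ∈ B0, v0 ∈ B0 → same block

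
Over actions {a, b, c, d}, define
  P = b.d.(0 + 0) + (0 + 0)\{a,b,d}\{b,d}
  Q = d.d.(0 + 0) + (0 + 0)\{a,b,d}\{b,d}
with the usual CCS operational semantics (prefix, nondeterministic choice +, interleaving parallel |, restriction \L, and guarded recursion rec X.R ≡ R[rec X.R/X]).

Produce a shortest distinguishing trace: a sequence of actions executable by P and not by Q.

b

LTS(P): 3 reachable states
  p0 = b.d.(0 + 0) + (0 + 0)\{a,b,d}\{b,d} :: ··b··> p1
  p1 = d.(0 + 0) :: ··d··> p2
  p2 = 0 + 0 :: deadlocked
LTS(Q): 3 reachable states
  q0 = d.d.(0 + 0) + (0 + 0)\{a,b,d}\{b,d} :: ··d··> q1
  q1 = d.(0 + 0) :: ··d··> q2
  q2 = 0 + 0 :: deadlocked
Run σ = ⟨b⟩ on P: start {p0}
  step 1 (b): {p1}
  ✓ P
Run σ = ⟨b⟩ on Q: start {q0}
  step 1 (b): ∅  — Q cannot continue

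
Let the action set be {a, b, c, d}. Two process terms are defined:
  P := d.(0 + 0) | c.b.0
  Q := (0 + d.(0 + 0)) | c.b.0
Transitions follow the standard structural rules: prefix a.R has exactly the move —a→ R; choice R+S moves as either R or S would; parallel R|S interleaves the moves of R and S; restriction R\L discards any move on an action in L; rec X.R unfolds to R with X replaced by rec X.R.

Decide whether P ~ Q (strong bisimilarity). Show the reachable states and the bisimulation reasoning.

P's transition system — 6 states:
  s0 = d.(0 + 0) | c.b.0 :: —c→ s1, —d→ s2
  s1 = d.(0 + 0) | b.0 :: —b→ s3, —d→ s4
  s2 = (0 + 0) | c.b.0 :: —c→ s4
  s3 = d.(0 + 0) | 0 :: —d→ s5
  s4 = (0 + 0) | b.0 :: —b→ s5
  s5 = (0 + 0) | 0 :: ∅
Q's transition system — 6 states:
  t0 = (0 + d.(0 + 0)) | c.b.0 :: —c→ t1, —d→ t2
  t1 = (0 + d.(0 + 0)) | b.0 :: —b→ t3, —d→ t4
  t2 = (0 + 0) | c.b.0 :: —c→ t4
  t3 = (0 + d.(0 + 0)) | 0 :: —d→ t5
  t4 = (0 + 0) | b.0 :: —b→ t5
  t5 = (0 + 0) | 0 :: ∅
Coarsest stable partition (strong bisimilarity classes):
  B0 = {s0, t0}
  B1 = {s1, t1}
  B2 = {s3, t3}
  B3 = {s5, t5}
  B4 = {s4, t4}
  B5 = {s2, t2}
s0 ∈ B0, t0 ∈ B0 → same block

P ~ Q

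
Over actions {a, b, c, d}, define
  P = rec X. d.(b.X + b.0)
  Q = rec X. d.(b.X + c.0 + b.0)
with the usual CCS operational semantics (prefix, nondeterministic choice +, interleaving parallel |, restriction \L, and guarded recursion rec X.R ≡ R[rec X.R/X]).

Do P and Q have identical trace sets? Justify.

NO — witness ⟨dc⟩

P's transition system — 3 states:
  s0 = rec X. d.(b.X + b.0) ⊢ --d--▸ s1
  s1 = b.(rec X. d.(b.X + b.0)) + b.0 ⊢ --b--▸ s0, --b--▸ s2
  s2 = 0 ⊢ ∅
Q's transition system — 3 states:
  t0 = rec X. d.(b.X + c.0 + b.0) ⊢ --d--▸ t1
  t1 = b.(rec X. d.(b.X + c.0 + b.0)) + c.0 + b.0 ⊢ --b--▸ t0, --b--▸ t2, --c--▸ t2
  t2 = 0 ⊢ ∅
Run σ = ⟨dc⟩ on Q: start {t0}
  [1] d ⇒ {t1}
  [2] c ⇒ {t2}
  Q completes σ.
Run σ = ⟨dc⟩ on P: start {s0}
  [1] d ⇒ {s1}
  [2] c ⇒ no successor for P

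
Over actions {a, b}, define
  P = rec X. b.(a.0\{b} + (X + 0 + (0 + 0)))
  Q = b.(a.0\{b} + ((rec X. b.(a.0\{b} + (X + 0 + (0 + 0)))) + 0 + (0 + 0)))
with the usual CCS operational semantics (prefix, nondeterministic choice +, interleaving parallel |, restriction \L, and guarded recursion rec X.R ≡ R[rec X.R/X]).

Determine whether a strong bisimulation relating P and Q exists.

P ~ Q

LTS(P): 3 reachable states
  m0 = rec X. b.(a.0\{b} + (X + 0 + (0 + 0))) → -b-> m1
  m1 = a.0\{b} + ((rec X. b.(a.0\{b} + (X + 0 + (0 + 0)))) + 0 + (0 + 0)) → -a-> m2, -b-> m1
  m2 = 0\{b} → stopped
LTS(Q): 3 reachable states
  n0 = b.(a.0\{b} + ((rec X. b.(a.0\{b} + (X + 0 + (0 + 0)))) + 0 + (0 + 0))) → -b-> n1
  n1 = a.0\{b} + ((rec X. b.(a.0\{b} + (X + 0 + (0 + 0)))) + 0 + (0 + 0)) → -a-> n2, -b-> n1
  n2 = 0\{b} → stopped
Coarsest stable partition (strong bisimilarity classes):
  B0 = {m0, n0}
  B1 = {m1, n1}
  B2 = {m2, n2}
m0 ∈ B0, n0 ∈ B0 → same block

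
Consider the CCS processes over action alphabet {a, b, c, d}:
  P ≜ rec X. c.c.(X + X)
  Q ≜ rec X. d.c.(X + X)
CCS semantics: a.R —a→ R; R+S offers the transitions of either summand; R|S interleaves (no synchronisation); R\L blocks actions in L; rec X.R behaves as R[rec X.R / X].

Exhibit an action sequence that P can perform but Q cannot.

Reachable graph of P (3 states):
  u0 = rec X. c.c.(X + X) | —c→ u1
  u1 = c.((rec X. c.c.(X + X)) + (rec X. c.c.(X + X))) | —c→ u2
  u2 = (rec X. c.c.(X + X)) + (rec X. c.c.(X + X)) | —c→ u1
Reachable graph of Q (3 states):
  v0 = rec X. d.c.(X + X) | —d→ v1
  v1 = c.((rec X. d.c.(X + X)) + (rec X. d.c.(X + X))) | —c→ v2
  v2 = (rec X. d.c.(X + X)) + (rec X. d.c.(X + X)) | —d→ v1
Executing c from P (initial set {u0}):
  after c @ step 1: {u1}
  ✓ P
Executing c from Q (initial set {v0}):
  after c @ step 1: no successor for Q

c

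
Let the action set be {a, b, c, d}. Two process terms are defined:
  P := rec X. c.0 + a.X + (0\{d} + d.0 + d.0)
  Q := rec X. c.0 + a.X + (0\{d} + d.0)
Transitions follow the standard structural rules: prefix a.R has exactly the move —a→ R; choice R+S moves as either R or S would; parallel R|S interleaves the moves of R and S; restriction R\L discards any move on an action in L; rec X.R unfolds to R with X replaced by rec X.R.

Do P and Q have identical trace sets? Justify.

traces(P) = traces(Q)

Reachable graph of P (2 states):
  p0 = rec X. c.0 + a.X + (0\{d} + d.0 + d.0) has moves ··a··> p0, ··c··> p1, ··d··> p1
  p1 = 0 has moves ∅
Reachable graph of Q (2 states):
  q0 = rec X. c.0 + a.X + (0\{d} + d.0) has moves ··a··> q0, ··c··> q1, ··d··> q1
  q1 = 0 has moves ∅
Partition-refinement fixed point:
  B0 = {p0, q0}
  B1 = {p1, q1}
p0 ∈ B0, q0 ∈ B0 → same block
Bisimilar ⇒ trace-equivalent.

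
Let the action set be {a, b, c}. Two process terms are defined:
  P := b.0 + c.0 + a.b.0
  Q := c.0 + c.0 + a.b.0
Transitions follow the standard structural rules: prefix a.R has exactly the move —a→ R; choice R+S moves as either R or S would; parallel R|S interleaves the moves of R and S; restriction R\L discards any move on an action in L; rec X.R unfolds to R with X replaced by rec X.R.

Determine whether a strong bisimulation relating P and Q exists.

not bisimilar

Reachable graph of P (3 states):
  m0 = b.0 + c.0 + a.b.0 | —a→ m1, —b→ m2, —c→ m2
  m1 = b.0 | —b→ m2
  m2 = 0 | stopped
Reachable graph of Q (3 states):
  n0 = c.0 + c.0 + a.b.0 | —a→ n1, —c→ n2
  n1 = b.0 | —b→ n2
  n2 = 0 | stopped
Bisimilarity quotient blocks:
  B0 = {m0}
  B1 = {m1, n1}
  B2 = {m2, n2}
  B3 = {n0}
m0 ∈ B0, n0 ∈ B3 → different blocks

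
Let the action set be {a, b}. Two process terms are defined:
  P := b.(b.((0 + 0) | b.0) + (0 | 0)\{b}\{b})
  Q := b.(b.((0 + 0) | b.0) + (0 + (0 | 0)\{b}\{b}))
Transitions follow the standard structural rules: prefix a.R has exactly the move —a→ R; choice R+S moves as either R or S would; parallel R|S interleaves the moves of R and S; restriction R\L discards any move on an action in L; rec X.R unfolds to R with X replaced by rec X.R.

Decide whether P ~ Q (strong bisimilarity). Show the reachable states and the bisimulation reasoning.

LTS(P): 4 reachable states
  m0 = b.(b.((0 + 0) | b.0) + (0 | 0)\{b}\{b}) | —b→ m1
  m1 = b.((0 + 0) | b.0) + (0 | 0)\{b}\{b} | —b→ m2
  m2 = (0 + 0) | b.0 | —b→ m3
  m3 = (0 + 0) | 0 | (no moves)
LTS(Q): 4 reachable states
  n0 = b.(b.((0 + 0) | b.0) + (0 + (0 | 0)\{b}\{b})) | —b→ n1
  n1 = b.((0 + 0) | b.0) + (0 + (0 | 0)\{b}\{b}) | —b→ n2
  n2 = (0 + 0) | b.0 | —b→ n3
  n3 = (0 + 0) | 0 | (no moves)
Bisimilarity quotient blocks:
  B0 = {m0, n0}
  B1 = {m1, n1}
  B2 = {m2, n2}
  B3 = {m3, n3}
m0 ∈ B0, n0 ∈ B0 → same block

YES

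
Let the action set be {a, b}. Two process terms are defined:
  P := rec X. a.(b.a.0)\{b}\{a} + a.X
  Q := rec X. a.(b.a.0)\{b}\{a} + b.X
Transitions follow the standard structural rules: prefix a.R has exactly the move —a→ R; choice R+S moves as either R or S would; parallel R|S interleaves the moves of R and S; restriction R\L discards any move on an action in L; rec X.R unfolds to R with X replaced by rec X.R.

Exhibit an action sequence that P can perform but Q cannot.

LTS(P): 2 reachable states
  s0 = rec X. a.(b.a.0)\{b}\{a} + a.X has moves -a-> s0, -a-> s1
  s1 = (b.a.0)\{b}\{a} has moves ·
LTS(Q): 2 reachable states
  t0 = rec X. a.(b.a.0)\{b}\{a} + b.X has moves -a-> t1, -b-> t0
  t1 = (b.a.0)\{b}\{a} has moves ·
Run σ = ⟨aa⟩ on P: start {s0}
  step 1 (a): {s0, s1}
  step 2 (a): {s0, s1}
  — P admits the full trace.
Run σ = ⟨aa⟩ on Q: start {t0}
  step 1 (a): {t1}
  step 2 (a): ∅  — Q cannot continue

aa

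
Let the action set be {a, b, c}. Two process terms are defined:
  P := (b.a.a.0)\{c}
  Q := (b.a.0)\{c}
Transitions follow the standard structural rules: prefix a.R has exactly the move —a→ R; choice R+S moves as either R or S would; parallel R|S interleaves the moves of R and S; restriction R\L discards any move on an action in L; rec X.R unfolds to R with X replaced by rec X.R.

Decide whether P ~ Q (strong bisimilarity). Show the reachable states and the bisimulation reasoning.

P's transition system — 4 states:
  p0 = (b.a.a.0)\{c} | —b→ p1
  p1 = (a.a.0)\{c} | —a→ p2
  p2 = (a.0)\{c} | —a→ p3
  p3 = 0\{c} | ∅
Q's transition system — 3 states:
  q0 = (b.a.0)\{c} | —b→ q1
  q1 = (a.0)\{c} | —a→ q2
  q2 = 0\{c} | ∅
Bisimilarity quotient blocks:
  B0 = {p0}
  B1 = {p1}
  B2 = {p2, q1}
  B3 = {p3, q2}
  B4 = {q0}
p0 ∈ B0, q0 ∈ B4 → different blocks

P ≁ Q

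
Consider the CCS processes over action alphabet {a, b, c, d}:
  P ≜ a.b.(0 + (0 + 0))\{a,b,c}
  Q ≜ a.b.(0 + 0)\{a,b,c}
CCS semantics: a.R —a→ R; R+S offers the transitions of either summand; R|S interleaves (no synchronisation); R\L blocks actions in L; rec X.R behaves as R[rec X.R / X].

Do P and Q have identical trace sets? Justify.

P's transition system — 3 states:
  s0 = a.b.(0 + (0 + 0))\{a,b,c} | —a→ s1
  s1 = b.(0 + (0 + 0))\{a,b,c} | —b→ s2
  s2 = (0 + (0 + 0))\{a,b,c} | stopped
Q's transition system — 3 states:
  t0 = a.b.(0 + 0)\{a,b,c} | —a→ t1
  t1 = b.(0 + 0)\{a,b,c} | —b→ t2
  t2 = (0 + 0)\{a,b,c} | stopped
Partition-refinement fixed point:
  B0 = {s0, t0}
  B1 = {s1, t1}
  B2 = {s2, t2}
s0 ∈ B0, t0 ∈ B0 → same block
Bisimilar ⇒ trace-equivalent.

trace-equivalent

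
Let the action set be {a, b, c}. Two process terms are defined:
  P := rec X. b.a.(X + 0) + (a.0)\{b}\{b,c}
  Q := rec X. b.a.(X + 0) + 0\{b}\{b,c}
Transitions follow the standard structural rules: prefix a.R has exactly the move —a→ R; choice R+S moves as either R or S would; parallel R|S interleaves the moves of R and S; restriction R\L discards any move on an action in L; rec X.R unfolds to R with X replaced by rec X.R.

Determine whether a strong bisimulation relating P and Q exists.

not bisimilar

Reachable graph of P (4 states):
  m0 = rec X. b.a.(X + 0) + (a.0)\{b}\{b,c} has moves --a--▸ m1, --b--▸ m2
  m1 = 0\{b}\{b,c} has moves deadlocked
  m2 = a.((rec X. b.a.(X + 0) + (a.0)\{b}\{b,c}) + 0) has moves --a--▸ m3
  m3 = (rec X. b.a.(X + 0) + (a.0)\{b}\{b,c}) + 0 has moves --a--▸ m1, --b--▸ m2
Reachable graph of Q (3 states):
  n0 = rec X. b.a.(X + 0) + 0\{b}\{b,c} has moves --b--▸ n1
  n1 = a.((rec X. b.a.(X + 0) + 0\{b}\{b,c}) + 0) has moves --a--▸ n2
  n2 = (rec X. b.a.(X + 0) + 0\{b}\{b,c}) + 0 has moves --b--▸ n1
Coarsest stable partition (strong bisimilarity classes):
  B0 = {m0, m3}
  B1 = {m2}
  B2 = {m1}
  B3 = {n0, n2}
  B4 = {n1}
m0 ∈ B0, n0 ∈ B3 → different blocks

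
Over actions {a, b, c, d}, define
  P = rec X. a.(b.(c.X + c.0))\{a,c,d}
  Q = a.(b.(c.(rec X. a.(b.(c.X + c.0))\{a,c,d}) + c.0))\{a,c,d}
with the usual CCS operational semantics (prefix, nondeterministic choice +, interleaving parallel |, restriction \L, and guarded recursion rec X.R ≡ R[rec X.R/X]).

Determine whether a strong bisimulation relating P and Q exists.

YES

P's transition system — 3 states:
  m0 = rec X. a.(b.(c.X + c.0))\{a,c,d} | --a--▸ m1
  m1 = (b.(c.(rec X. a.(b.(c.X + c.0))\{a,c,d}) + c.0))\{a,c,d} | --b--▸ m2
  m2 = (c.(rec X. a.(b.(c.X + c.0))\{a,c,d}) + c.0)\{a,c,d} | stopped
Q's transition system — 3 states:
  n0 = a.(b.(c.(rec X. a.(b.(c.X + c.0))\{a,c,d}) + c.0))\{a,c,d} | --a--▸ n1
  n1 = (b.(c.(rec X. a.(b.(c.X + c.0))\{a,c,d}) + c.0))\{a,c,d} | --b--▸ n2
  n2 = (c.(rec X. a.(b.(c.X + c.0))\{a,c,d}) + c.0)\{a,c,d} | stopped
Partition-refinement fixed point:
  B0 = {m0, n0}
  B1 = {m1, n1}
  B2 = {m2, n2}
m0 ∈ B0, n0 ∈ B0 → same block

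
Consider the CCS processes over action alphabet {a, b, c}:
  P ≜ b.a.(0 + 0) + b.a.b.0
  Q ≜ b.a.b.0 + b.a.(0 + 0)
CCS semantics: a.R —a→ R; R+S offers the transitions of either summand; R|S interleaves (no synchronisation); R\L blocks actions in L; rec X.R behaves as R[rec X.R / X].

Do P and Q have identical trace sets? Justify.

Reachable graph of P (6 states):
  s0 = b.a.(0 + 0) + b.a.b.0 → —b→ s1, —b→ s2
  s1 = a.(0 + 0) → —a→ s3
  s2 = a.b.0 → —a→ s4
  s3 = 0 + 0 → deadlocked
  s4 = b.0 → —b→ s5
  s5 = 0 → deadlocked
Reachable graph of Q (6 states):
  t0 = b.a.b.0 + b.a.(0 + 0) → —b→ t1, —b→ t2
  t1 = a.(0 + 0) → —a→ t3
  t2 = a.b.0 → —a→ t4
  t3 = 0 + 0 → deadlocked
  t4 = b.0 → —b→ t5
  t5 = 0 → deadlocked
Coarsest stable partition (strong bisimilarity classes):
  B0 = {s0, t0}
  B1 = {s2, t2}
  B2 = {s4, t4}
  B3 = {s3, s5, t3, t5}
  B4 = {s1, t1}
s0 ∈ B0, t0 ∈ B0 → same block
Bisimilar ⇒ trace-equivalent.

trace-equivalent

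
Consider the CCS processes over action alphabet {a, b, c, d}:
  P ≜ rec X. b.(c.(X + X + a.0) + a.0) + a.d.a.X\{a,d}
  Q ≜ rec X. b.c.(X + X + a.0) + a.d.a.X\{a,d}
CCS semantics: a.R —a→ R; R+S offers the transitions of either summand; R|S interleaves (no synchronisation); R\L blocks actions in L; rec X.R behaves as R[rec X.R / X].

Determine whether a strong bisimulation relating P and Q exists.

NO

LTS(P): 9 reachable states
  s0 = rec X. b.(c.(X + X + a.0) + a.0) + a.d.a.X\{a,d} | --a--▸ s1, --b--▸ s2
  s1 = d.a.(rec X. b.(c.(X + X + a.0) + a.0) + a.d.a.X\{a,d})\{a,d} | --d--▸ s3
  s2 = c.((rec X. b.(c.(X + X + a.0) + a.0) + a.d.a.X\{a,d}) + (rec X. b.(c.(X + X + a.0) + a.0) + a.d.a.X\{a,d}) + a.0) + a.0 | --a--▸ s4, --c--▸ s5
  s3 = a.(rec X. b.(c.(X + X + a.0) + a.0) + a.d.a.X\{a,d})\{a,d} | --a--▸ s6
  s4 = 0 | (no moves)
  s5 = (rec X. b.(c.(X + X + a.0) + a.0) + a.d.a.X\{a,d}) + (rec X. b.(c.(X + X + a.0) + a.0) + a.d.a.X\{a,d}) + a.0 | --a--▸ s1, --a--▸ s4, --b--▸ s2
  s6 = (rec X. b.(c.(X + X + a.0) + a.0) + a.d.a.X\{a,d})\{a,d} | --b--▸ s7
  s7 = (c.((rec X. b.(c.(X + X + a.0) + a.0) + a.d.a.X\{a,d}) + (rec X. b.(c.(X + X + a.0) + a.0) + a.d.a.X\{a,d}) + a.0) + a.0)\{a,d} | --c--▸ s8
  s8 = ((rec X. b.(c.(X + X + a.0) + a.0) + a.d.a.X\{a,d}) + (rec X. b.(c.(X + X + a.0) + a.0) + a.d.a.X\{a,d}) + a.0)\{a,d} | --b--▸ s7
LTS(Q): 9 reachable states
  t0 = rec X. b.c.(X + X + a.0) + a.d.a.X\{a,d} | --a--▸ t1, --b--▸ t2
  t1 = d.a.(rec X. b.c.(X + X + a.0) + a.d.a.X\{a,d})\{a,d} | --d--▸ t3
  t2 = c.((rec X. b.c.(X + X + a.0) + a.d.a.X\{a,d}) + (rec X. b.c.(X + X + a.0) + a.d.a.X\{a,d}) + a.0) | --c--▸ t4
  t3 = a.(rec X. b.c.(X + X + a.0) + a.d.a.X\{a,d})\{a,d} | --a--▸ t5
  t4 = (rec X. b.c.(X + X + a.0) + a.d.a.X\{a,d}) + (rec X. b.c.(X + X + a.0) + a.d.a.X\{a,d}) + a.0 | --a--▸ t1, --a--▸ t6, --b--▸ t2
  t5 = (rec X. b.c.(X + X + a.0) + a.d.a.X\{a,d})\{a,d} | --b--▸ t7
  t6 = 0 | (no moves)
  t7 = (c.((rec X. b.c.(X + X + a.0) + a.d.a.X\{a,d}) + (rec X. b.c.(X + X + a.0) + a.d.a.X\{a,d}) + a.0))\{a,d} | --c--▸ t8
  t8 = ((rec X. b.c.(X + X + a.0) + a.d.a.X\{a,d}) + (rec X. b.c.(X + X + a.0) + a.d.a.X\{a,d}) + a.0)\{a,d} | --b--▸ t7
Partition-refinement fixed point:
  B0 = {s0}
  B1 = {s2}
  B2 = {s4, t6}
  B3 = {s5}
  B4 = {s1, t1}
  B5 = {s3, t3}
  B6 = {s6, s8, t5, t8}
  B7 = {s7, t7}
  B8 = {t0}
  B9 = {t2}
  B10 = {t4}
s0 ∈ B0, t0 ∈ B8 → different blocks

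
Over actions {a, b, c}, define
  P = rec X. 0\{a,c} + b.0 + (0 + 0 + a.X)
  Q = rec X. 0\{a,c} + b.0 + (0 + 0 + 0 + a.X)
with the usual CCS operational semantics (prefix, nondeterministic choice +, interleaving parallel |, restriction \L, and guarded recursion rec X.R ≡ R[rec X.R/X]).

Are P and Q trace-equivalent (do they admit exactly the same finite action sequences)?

YES

P's transition system — 2 states:
  m0 = rec X. 0\{a,c} + b.0 + (0 + 0 + a.X) → --a--▸ m0, --b--▸ m1
  m1 = 0 → (no moves)
Q's transition system — 2 states:
  n0 = rec X. 0\{a,c} + b.0 + (0 + 0 + 0 + a.X) → --a--▸ n0, --b--▸ n1
  n1 = 0 → (no moves)
Partition-refinement fixed point:
  B0 = {m0, n0}
  B1 = {m1, n1}
m0 ∈ B0, n0 ∈ B0 → same block
Bisimilar ⇒ trace-equivalent.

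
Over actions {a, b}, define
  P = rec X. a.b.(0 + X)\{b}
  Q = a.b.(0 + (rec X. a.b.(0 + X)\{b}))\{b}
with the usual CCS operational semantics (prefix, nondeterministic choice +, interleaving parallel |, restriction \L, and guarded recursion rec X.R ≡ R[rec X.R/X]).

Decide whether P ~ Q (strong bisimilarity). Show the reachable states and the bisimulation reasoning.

bisimilar

P's transition system — 4 states:
  s0 = rec X. a.b.(0 + X)\{b} ⊢ —a→ s1
  s1 = b.(0 + (rec X. a.b.(0 + X)\{b}))\{b} ⊢ —b→ s2
  s2 = (0 + (rec X. a.b.(0 + X)\{b}))\{b} ⊢ —a→ s3
  s3 = (b.(0 + (rec X. a.b.(0 + X)\{b}))\{b})\{b} ⊢ ·
Q's transition system — 4 states:
  t0 = a.b.(0 + (rec X. a.b.(0 + X)\{b}))\{b} ⊢ —a→ t1
  t1 = b.(0 + (rec X. a.b.(0 + X)\{b}))\{b} ⊢ —b→ t2
  t2 = (0 + (rec X. a.b.(0 + X)\{b}))\{b} ⊢ —a→ t3
  t3 = (b.(0 + (rec X. a.b.(0 + X)\{b}))\{b})\{b} ⊢ ·
Bisimilarity quotient blocks:
  B0 = {s0, t0}
  B1 = {s1, t1}
  B2 = {s2, t2}
  B3 = {s3, t3}
s0 ∈ B0, t0 ∈ B0 → same block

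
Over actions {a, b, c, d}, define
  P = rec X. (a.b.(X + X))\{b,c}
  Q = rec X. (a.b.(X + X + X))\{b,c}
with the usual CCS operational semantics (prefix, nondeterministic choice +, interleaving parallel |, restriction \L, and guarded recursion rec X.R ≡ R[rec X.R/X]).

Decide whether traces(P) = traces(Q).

traces(P) = traces(Q)

LTS(P): 2 reachable states
  p0 = rec X. (a.b.(X + X))\{b,c} :: —a→ p1
  p1 = (b.((rec X. (a.b.(X + X))\{b,c}) + (rec X. (a.b.(X + X))\{b,c})))\{b,c} :: deadlocked
LTS(Q): 2 reachable states
  q0 = rec X. (a.b.(X + X + X))\{b,c} :: —a→ q1
  q1 = (b.((rec X. (a.b.(X + X + X))\{b,c}) + (rec X. (a.b.(X + X + X))\{b,c}) + (rec X. (a.b.(X + X + X))\{b,c})))\{b,c} :: deadlocked
Coarsest stable partition (strong bisimilarity classes):
  B0 = {p0, q0}
  B1 = {p1, q1}
p0 ∈ B0, q0 ∈ B0 → same block
Bisimilar ⇒ trace-equivalent.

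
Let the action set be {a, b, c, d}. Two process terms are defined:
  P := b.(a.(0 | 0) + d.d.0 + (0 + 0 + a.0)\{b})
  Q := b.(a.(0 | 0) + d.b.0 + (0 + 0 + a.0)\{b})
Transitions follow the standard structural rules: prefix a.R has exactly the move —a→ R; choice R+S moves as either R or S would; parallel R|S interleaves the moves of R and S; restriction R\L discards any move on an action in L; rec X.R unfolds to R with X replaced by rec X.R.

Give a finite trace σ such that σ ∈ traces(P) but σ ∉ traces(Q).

bdd

P's transition system — 6 states:
  p0 = b.(a.(0 | 0) + d.d.0 + (0 + 0 + a.0)\{b}) | —b→ p1
  p1 = a.(0 | 0) + d.d.0 + (0 + 0 + a.0)\{b} | —a→ p2, —a→ p3, —d→ p4
  p2 = 0 | 0 | stopped
  p3 = 0\{b} | stopped
  p4 = d.0 | —d→ p5
  p5 = 0 | stopped
Q's transition system — 6 states:
  q0 = b.(a.(0 | 0) + d.b.0 + (0 + 0 + a.0)\{b}) | —b→ q1
  q1 = a.(0 | 0) + d.b.0 + (0 + 0 + a.0)\{b} | —a→ q2, —a→ q3, —d→ q4
  q2 = 0 | 0 | stopped
  q3 = 0\{b} | stopped
  q4 = b.0 | —b→ q5
  q5 = 0 | stopped
Trace ⟨bdd⟩ through P, begin at {p0}:
  after b @ step 1: {p1}
  after d @ step 2: {p4}
  after d @ step 3: {p5}
  ✓ P
Trace ⟨bdd⟩ through Q, begin at {q0}:
  after b @ step 1: {q1}
  after d @ step 2: {q4}
  after d @ step 3: no successor for Q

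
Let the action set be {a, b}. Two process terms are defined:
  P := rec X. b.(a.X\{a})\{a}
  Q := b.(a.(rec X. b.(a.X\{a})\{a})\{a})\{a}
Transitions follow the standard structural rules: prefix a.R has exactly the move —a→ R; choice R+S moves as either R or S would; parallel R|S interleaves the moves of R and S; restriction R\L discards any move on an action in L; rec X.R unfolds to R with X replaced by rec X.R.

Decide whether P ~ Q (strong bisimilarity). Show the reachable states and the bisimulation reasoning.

P ~ Q

LTS(P): 2 reachable states
  u0 = rec X. b.(a.X\{a})\{a} :: —b→ u1
  u1 = (a.(rec X. b.(a.X\{a})\{a})\{a})\{a} :: ·
LTS(Q): 2 reachable states
  v0 = b.(a.(rec X. b.(a.X\{a})\{a})\{a})\{a} :: —b→ v1
  v1 = (a.(rec X. b.(a.X\{a})\{a})\{a})\{a} :: ·
Coarsest stable partition (strong bisimilarity classes):
  B0 = {u0, v0}
  B1 = {u1, v1}
u0 ∈ B0, v0 ∈ B0 → same block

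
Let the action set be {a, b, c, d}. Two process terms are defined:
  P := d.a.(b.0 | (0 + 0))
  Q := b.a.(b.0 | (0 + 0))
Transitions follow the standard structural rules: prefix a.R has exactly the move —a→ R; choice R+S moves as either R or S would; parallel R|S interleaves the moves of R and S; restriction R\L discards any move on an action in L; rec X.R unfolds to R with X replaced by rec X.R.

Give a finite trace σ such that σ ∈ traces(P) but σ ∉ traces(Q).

d

LTS(P): 4 reachable states
  s0 = d.a.(b.0 | (0 + 0)) | —d→ s1
  s1 = a.(b.0 | (0 + 0)) | —a→ s2
  s2 = b.0 | (0 + 0) | —b→ s3
  s3 = 0 | (0 + 0) | ∅
LTS(Q): 4 reachable states
  t0 = b.a.(b.0 | (0 + 0)) | —b→ t1
  t1 = a.(b.0 | (0 + 0)) | —a→ t2
  t2 = b.0 | (0 + 0) | —b→ t3
  t3 = 0 | (0 + 0) | ∅
Trace ⟨d⟩ through P, begin at {s0}:
  step 1 (d): {s1}
  — P admits the full trace.
Trace ⟨d⟩ through Q, begin at {t0}:
  step 1 (d): ∅ (Q stuck)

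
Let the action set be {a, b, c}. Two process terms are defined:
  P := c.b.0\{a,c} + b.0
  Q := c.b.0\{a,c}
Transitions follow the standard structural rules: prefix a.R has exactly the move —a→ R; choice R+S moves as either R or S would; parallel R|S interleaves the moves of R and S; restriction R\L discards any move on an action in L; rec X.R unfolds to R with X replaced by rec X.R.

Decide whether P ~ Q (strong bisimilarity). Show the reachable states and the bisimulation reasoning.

P's transition system — 4 states:
  s0 = c.b.0\{a,c} + b.0 ⊢ -b-> s1, -c-> s2
  s1 = 0 ⊢ deadlocked
  s2 = b.0\{a,c} ⊢ -b-> s3
  s3 = 0\{a,c} ⊢ deadlocked
Q's transition system — 3 states:
  t0 = c.b.0\{a,c} ⊢ -c-> t1
  t1 = b.0\{a,c} ⊢ -b-> t2
  t2 = 0\{a,c} ⊢ deadlocked
Partition-refinement fixed point:
  B0 = {s0}
  B1 = {s2, t1}
  B2 = {s1, s3, t2}
  B3 = {t0}
s0 ∈ B0, t0 ∈ B3 → different blocks

not bisimilar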